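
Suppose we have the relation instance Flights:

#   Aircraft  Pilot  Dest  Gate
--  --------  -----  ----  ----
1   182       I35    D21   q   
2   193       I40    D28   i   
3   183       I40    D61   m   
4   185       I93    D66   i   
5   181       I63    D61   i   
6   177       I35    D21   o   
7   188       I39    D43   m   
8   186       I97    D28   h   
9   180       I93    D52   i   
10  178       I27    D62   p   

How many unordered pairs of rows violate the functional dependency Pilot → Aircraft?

Pilot=I35: violating pairs (1,6) — 1 pair.
Pilot=I40: violating pairs (2,3) — 1 pair.
Pilot=I93: violating pairs (4,9) — 1 pair.

3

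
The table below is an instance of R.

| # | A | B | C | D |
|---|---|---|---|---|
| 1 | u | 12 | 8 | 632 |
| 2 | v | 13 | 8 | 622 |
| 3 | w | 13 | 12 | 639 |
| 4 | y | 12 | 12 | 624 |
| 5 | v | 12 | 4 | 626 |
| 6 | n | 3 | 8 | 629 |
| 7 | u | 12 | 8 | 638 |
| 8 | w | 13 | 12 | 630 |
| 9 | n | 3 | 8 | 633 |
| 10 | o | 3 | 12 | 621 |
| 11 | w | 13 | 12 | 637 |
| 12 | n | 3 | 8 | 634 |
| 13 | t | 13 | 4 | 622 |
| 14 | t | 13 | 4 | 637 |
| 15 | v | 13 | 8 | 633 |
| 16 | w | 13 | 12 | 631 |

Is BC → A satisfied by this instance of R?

Yes

(B=12, C=8): rows 1, 7 → A = u, u ✓
(B=13, C=8): rows 2, 15 → A = v, v ✓
(B=13, C=12): rows 3, 8, 11, 16 → A = w, w, w, w ✓
(B=12, C=12): row 4 → A = y ✓
(B=12, C=4): row 5 → A = v ✓
(B=3, C=8): rows 6, 9, 12 → A = n, n, n ✓
(B=3, C=12): row 10 → A = o ✓
(B=13, C=4): rows 13, 14 → A = t, t ✓
Every BC value is associated with a single A value, so BC → A holds.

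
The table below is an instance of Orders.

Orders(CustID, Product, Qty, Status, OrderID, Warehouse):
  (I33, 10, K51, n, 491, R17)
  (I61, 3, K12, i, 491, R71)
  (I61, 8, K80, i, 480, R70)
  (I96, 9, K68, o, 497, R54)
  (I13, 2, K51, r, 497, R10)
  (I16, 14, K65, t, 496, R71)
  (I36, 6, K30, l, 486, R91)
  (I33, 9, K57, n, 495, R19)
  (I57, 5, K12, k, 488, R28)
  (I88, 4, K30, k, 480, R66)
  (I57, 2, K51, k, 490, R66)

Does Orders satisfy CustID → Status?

CustID=I33: 2 rows → Status = n, n ✓
CustID=I61: 2 rows → Status = i, i ✓
CustID=I96: 1 row → Status = o ✓
CustID=I13: 1 row → Status = r ✓
CustID=I16: 1 row → Status = t ✓
CustID=I36: 1 row → Status = l ✓
CustID=I57: 2 rows → Status = k, k ✓
CustID=I88: 1 row → Status = k ✓
Every CustID value is associated with a single Status value, so CustID → Status holds.

Yes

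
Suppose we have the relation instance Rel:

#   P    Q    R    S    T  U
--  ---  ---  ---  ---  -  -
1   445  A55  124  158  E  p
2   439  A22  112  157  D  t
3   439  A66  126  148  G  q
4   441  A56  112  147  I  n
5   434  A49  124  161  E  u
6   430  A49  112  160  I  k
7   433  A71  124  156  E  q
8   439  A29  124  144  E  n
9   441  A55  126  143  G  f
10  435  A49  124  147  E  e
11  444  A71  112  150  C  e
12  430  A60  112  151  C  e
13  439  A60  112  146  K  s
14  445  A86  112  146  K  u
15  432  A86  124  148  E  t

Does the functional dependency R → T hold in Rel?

R=124: rows 1, 5, 7, 8, 10, 15 → T = E, E, E, E, E, E ✓
R=112: rows 2, 4, 6, 11, 12, 13, 14 → T takes values {D, I, C, K} — violation
R=126: rows 3, 9 → T = G, G ✓
Two rows agree on R but differ on T, so R → T does not hold.

No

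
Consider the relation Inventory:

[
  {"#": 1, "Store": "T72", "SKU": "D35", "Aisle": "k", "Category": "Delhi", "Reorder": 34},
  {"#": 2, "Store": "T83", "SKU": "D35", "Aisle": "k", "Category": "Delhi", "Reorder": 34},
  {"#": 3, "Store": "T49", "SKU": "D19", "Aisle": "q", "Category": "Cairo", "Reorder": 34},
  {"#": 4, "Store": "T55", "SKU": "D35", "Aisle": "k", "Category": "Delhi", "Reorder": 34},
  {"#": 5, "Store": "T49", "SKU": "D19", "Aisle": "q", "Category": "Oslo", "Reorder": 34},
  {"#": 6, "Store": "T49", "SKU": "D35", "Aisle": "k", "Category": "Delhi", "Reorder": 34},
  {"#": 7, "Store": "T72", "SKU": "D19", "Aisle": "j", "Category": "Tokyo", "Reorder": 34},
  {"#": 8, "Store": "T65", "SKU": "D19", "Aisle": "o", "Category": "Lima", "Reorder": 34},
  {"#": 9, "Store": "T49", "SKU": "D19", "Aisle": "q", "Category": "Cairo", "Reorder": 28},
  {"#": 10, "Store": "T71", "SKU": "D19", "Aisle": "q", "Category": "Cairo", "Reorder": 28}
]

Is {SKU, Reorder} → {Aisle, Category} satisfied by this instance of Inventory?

(SKU=D35, Reorder=34): rows 1, 2, 4, 6 → {Aisle,Category} = (k, Delhi), (k, Delhi), (k, Delhi), (k, Delhi) ✓
(SKU=D19, Reorder=34): rows 3, 5, 7, 8 → {Aisle,Category} takes values {(q, Cairo), (q, Oslo), (j, Tokyo), (o, Lima)} — violation
(SKU=D19, Reorder=28): rows 9, 10 → {Aisle,Category} = (q, Cairo), (q, Cairo) ✓
Two rows agree on {SKU, Reorder} but differ on {Aisle, Category}, so {SKU, Reorder} → {Aisle, Category} does not hold.

No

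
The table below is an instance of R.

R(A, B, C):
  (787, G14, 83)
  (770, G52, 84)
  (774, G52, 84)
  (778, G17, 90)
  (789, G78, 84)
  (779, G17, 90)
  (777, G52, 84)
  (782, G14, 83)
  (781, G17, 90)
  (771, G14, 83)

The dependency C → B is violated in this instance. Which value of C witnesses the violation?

C=83: 3 rows → B = G14, G14, G14 ✓
C=84: 4 rows → B takes values {G52, G78} — violation
C=90: 3 rows → B = G17, G17, G17 ✓
The only C value with inconsistent B is C=84.

84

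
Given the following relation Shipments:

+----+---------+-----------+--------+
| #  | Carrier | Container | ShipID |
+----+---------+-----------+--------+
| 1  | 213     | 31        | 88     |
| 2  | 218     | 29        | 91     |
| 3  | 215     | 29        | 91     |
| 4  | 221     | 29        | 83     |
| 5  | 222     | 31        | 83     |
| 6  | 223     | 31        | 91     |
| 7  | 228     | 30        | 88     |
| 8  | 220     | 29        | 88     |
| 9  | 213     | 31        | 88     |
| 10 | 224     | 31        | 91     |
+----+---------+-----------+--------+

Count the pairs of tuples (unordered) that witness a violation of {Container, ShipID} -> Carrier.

(Container=31, ShipID=88): all 2 rows agree on Carrier — 0 pairs.
(Container=29, ShipID=91): violating pairs (2,3) — 1 pair.
(Container=31, ShipID=91): violating pairs (6,10) — 1 pair.

2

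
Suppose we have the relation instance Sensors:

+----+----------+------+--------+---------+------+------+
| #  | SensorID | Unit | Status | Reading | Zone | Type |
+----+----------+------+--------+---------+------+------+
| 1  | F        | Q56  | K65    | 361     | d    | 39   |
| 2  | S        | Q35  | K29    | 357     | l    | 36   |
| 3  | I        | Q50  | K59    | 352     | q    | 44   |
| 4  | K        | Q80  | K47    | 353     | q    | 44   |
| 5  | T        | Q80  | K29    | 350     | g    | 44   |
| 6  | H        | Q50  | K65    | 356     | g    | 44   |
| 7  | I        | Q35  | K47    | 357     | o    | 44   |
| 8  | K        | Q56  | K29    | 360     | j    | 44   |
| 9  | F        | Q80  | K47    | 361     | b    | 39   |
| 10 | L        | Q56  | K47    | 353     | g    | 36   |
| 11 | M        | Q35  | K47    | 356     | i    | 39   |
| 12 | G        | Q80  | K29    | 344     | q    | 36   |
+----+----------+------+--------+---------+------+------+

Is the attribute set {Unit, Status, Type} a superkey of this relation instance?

All 12 rows have distinct {Unit, Status, Type} values, so {Unit, Status, Type} → (all attributes) holds and {Unit, Status, Type} is a superkey.

Yes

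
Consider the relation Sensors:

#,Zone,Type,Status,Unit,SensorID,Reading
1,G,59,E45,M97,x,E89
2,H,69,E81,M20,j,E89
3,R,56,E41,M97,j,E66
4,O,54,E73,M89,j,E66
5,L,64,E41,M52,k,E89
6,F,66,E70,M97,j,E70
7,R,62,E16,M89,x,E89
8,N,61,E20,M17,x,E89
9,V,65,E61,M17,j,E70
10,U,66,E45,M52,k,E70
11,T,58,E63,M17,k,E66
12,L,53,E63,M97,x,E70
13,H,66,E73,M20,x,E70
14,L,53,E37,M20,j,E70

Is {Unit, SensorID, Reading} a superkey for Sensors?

Yes

All 14 rows have distinct {Unit, SensorID, Reading} values, so {Unit, SensorID, Reading} → (all attributes) holds and {Unit, SensorID, Reading} is a superkey.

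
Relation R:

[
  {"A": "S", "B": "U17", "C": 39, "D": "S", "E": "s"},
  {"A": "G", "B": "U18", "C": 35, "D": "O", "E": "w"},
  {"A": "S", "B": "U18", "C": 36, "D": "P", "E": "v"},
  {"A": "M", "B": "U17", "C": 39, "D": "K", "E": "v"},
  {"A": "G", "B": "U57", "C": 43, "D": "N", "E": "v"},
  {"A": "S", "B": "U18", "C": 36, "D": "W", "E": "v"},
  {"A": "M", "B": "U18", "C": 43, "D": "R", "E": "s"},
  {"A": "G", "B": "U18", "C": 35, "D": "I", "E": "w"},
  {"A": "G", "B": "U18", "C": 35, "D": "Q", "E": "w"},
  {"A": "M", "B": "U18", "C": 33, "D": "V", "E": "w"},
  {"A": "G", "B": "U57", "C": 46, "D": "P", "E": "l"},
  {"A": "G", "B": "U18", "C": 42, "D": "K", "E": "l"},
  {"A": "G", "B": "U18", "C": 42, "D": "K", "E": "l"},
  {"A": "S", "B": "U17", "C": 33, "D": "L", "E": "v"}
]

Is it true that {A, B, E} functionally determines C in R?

Yes

(A=S, B=U17, E=s): 1 row → C = 39 ✓
(A=G, B=U18, E=w): 3 rows → C = 35, 35, 35 ✓
(A=S, B=U18, E=v): 2 rows → C = 36, 36 ✓
(A=M, B=U17, E=v): 1 row → C = 39 ✓
(A=G, B=U57, E=v): 1 row → C = 43 ✓
(A=M, B=U18, E=s): 1 row → C = 43 ✓
(A=M, B=U18, E=w): 1 row → C = 33 ✓
(A=G, B=U57, E=l): 1 row → C = 46 ✓
(A=G, B=U18, E=l): 2 rows → C = 42, 42 ✓
(A=S, B=U17, E=v): 1 row → C = 33 ✓
Every {A, B, E} value is associated with a single C value, so {A, B, E} -> C holds.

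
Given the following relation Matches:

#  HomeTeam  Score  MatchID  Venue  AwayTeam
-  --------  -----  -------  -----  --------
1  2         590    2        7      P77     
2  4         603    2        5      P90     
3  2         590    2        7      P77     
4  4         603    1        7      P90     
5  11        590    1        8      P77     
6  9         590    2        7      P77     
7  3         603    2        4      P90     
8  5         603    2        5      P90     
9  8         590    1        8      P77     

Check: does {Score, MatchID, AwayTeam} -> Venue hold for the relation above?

No

(Score=590, MatchID=2, AwayTeam=P77): rows 1, 3, 6 → Venue = 7, 7, 7 ✓
(Score=603, MatchID=2, AwayTeam=P90): rows 2, 7, 8 → Venue takes values {5, 4} — violation
(Score=603, MatchID=1, AwayTeam=P90): row 4 → Venue = 7 ✓
(Score=590, MatchID=1, AwayTeam=P77): rows 5, 9 → Venue = 8, 8 ✓
Two rows agree on {Score, MatchID, AwayTeam} but differ on Venue, so {Score, MatchID, AwayTeam} -> Venue does not hold.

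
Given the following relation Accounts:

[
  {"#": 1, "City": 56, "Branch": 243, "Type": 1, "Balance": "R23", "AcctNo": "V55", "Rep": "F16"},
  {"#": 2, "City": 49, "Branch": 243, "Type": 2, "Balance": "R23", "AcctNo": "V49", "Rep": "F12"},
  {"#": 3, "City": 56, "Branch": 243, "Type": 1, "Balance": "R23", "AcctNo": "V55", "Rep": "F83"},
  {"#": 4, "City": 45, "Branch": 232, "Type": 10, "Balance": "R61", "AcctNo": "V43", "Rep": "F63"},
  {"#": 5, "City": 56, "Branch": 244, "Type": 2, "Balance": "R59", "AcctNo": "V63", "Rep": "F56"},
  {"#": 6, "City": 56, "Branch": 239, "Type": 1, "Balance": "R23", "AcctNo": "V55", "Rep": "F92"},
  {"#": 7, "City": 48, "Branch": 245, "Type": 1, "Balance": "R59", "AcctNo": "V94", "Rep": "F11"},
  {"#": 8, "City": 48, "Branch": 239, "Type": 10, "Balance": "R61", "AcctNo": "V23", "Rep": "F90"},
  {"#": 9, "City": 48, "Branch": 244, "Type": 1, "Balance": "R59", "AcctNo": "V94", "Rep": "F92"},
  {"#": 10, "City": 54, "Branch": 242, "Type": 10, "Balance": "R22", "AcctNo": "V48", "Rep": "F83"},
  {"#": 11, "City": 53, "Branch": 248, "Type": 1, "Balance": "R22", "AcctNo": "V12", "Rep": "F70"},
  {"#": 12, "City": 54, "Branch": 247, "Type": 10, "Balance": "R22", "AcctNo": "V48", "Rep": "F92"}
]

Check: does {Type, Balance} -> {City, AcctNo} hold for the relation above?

No

(Type=1, Balance=R23): rows 1, 3, 6 → {City,AcctNo} = (56, V55), (56, V55), (56, V55) ✓
(Type=2, Balance=R23): row 2 → {City,AcctNo} = (49, V49) ✓
(Type=10, Balance=R61): rows 4, 8 → {City,AcctNo} takes values {(45, V43), (48, V23)} — violation
(Type=2, Balance=R59): row 5 → {City,AcctNo} = (56, V63) ✓
(Type=1, Balance=R59): rows 7, 9 → {City,AcctNo} = (48, V94), (48, V94) ✓
(Type=10, Balance=R22): rows 10, 12 → {City,AcctNo} = (54, V48), (54, V48) ✓
(Type=1, Balance=R22): row 11 → {City,AcctNo} = (53, V12) ✓
Two rows agree on {Type, Balance} but differ on {City, AcctNo}, so {Type, Balance} -> {City, AcctNo} does not hold.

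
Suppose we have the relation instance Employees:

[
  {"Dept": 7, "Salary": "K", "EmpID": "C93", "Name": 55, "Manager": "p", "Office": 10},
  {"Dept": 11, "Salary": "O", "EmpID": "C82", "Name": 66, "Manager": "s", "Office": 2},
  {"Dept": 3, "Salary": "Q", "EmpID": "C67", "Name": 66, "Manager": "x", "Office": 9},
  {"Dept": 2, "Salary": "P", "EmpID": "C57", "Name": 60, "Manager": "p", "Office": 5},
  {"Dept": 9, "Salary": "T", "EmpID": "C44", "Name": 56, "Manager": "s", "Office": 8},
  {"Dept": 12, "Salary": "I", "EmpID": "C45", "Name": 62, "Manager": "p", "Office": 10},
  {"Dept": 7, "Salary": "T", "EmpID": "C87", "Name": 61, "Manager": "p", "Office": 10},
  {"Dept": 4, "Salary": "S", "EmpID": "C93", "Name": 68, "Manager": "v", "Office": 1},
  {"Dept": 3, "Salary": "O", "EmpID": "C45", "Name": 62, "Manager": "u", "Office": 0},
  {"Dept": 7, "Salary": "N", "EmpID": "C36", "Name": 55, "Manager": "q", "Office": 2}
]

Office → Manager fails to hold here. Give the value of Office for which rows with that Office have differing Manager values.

Office=10: 3 rows → Manager = p, p, p ✓
Office=2: 2 rows → Manager takes values {s, q} — violation
Office=9: 1 row → Manager = x ✓
Office=5: 1 row → Manager = p ✓
Office=8: 1 row → Manager = s ✓
Office=1: 1 row → Manager = v ✓
Office=0: 1 row → Manager = u ✓
The only Office value with inconsistent Manager is Office=2.

2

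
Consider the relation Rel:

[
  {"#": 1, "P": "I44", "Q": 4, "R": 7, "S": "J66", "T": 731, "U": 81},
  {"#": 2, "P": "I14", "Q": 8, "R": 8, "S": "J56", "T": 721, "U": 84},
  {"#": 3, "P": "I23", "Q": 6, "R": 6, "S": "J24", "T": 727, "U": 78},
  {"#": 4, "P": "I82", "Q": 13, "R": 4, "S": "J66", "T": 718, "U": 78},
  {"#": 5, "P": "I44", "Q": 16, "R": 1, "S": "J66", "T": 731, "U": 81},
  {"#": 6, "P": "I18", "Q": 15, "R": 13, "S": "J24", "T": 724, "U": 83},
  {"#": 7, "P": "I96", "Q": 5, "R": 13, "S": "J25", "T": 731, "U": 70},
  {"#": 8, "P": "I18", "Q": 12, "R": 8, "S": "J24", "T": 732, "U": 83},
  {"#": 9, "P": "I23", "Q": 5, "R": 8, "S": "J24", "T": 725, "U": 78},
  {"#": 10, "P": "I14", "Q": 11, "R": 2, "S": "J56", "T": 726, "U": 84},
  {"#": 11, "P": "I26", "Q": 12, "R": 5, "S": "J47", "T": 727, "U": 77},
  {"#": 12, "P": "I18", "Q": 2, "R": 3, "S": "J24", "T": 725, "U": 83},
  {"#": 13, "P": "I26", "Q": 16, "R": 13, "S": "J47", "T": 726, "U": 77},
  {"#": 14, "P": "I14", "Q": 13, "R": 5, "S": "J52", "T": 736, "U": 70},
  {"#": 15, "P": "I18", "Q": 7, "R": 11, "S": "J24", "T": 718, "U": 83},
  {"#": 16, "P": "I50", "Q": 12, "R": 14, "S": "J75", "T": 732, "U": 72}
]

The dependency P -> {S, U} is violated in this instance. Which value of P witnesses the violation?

I14

P=I44: rows 1, 5 → {S,U} = (J66, 81), (J66, 81) ✓
P=I14: rows 2, 10, 14 → {S,U} takes values {(J56, 84), (J52, 70)} — violation
P=I23: rows 3, 9 → {S,U} = (J24, 78), (J24, 78) ✓
P=I82: row 4 → {S,U} = (J66, 78) ✓
P=I18: rows 6, 8, 12, 15 → {S,U} = (J24, 83), (J24, 83), (J24, 83), (J24, 83) ✓
P=I96: row 7 → {S,U} = (J25, 70) ✓
P=I26: rows 11, 13 → {S,U} = (J47, 77), (J47, 77) ✓
P=I50: row 16 → {S,U} = (J75, 72) ✓
The only P value with inconsistent RHS is P=I14.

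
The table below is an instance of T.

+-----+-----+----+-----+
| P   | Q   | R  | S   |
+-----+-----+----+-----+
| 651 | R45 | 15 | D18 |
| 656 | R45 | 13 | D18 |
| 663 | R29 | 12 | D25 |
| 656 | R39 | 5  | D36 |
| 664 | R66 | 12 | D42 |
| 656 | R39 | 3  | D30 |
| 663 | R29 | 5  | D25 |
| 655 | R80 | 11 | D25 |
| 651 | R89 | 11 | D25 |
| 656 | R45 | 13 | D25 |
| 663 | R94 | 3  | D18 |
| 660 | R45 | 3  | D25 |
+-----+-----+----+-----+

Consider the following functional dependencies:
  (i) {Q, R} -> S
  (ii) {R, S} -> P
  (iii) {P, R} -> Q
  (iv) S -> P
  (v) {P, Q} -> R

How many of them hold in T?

1

(i) {Q, R} -> S: (Q=R45, R=13): 2 rows → S takes values {D18, D25} — violation — fails.
(ii) {R, S} -> P: (R=11, S=D25): 2 rows → P takes values {655, 651} — violation — fails.
(iii) {P, R} -> Q: every LHS value maps to a single RHS value — holds.
(iv) S -> P: S=D18: 3 rows → P takes values {651, 656, 663} — violation; S=D25: 6 rows → P takes values {663, 655, 651, 656, 660} — violation — fails.
(v) {P, Q} -> R: (P=663, Q=R29): 2 rows → R takes values {12, 5} — violation; (P=656, Q=R39): 2 rows → R takes values {5, 3} — violation — fails.
1 of the 5 dependencies holds.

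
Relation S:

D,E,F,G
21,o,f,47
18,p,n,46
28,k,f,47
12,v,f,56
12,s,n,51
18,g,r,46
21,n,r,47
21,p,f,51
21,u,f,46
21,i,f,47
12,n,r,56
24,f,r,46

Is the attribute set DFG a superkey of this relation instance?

Two distinct rows share (D=21, F=f, G=47), so DFG does not determine every attribute — not a superkey.

No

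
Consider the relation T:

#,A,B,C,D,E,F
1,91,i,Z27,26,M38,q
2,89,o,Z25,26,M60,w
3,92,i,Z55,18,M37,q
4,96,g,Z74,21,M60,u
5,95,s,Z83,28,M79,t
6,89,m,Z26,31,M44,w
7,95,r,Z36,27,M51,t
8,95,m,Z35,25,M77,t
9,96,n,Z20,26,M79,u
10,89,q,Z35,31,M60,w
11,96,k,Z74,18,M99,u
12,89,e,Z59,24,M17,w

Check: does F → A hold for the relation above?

F=q: rows 1, 3 → A takes values {91, 92} — violation
F=w: rows 2, 6, 10, 12 → A = 89, 89, 89, 89 ✓
F=u: rows 4, 9, 11 → A = 96, 96, 96 ✓
F=t: rows 5, 7, 8 → A = 95, 95, 95 ✓
Two rows agree on F but differ on A, so F → A does not hold.

No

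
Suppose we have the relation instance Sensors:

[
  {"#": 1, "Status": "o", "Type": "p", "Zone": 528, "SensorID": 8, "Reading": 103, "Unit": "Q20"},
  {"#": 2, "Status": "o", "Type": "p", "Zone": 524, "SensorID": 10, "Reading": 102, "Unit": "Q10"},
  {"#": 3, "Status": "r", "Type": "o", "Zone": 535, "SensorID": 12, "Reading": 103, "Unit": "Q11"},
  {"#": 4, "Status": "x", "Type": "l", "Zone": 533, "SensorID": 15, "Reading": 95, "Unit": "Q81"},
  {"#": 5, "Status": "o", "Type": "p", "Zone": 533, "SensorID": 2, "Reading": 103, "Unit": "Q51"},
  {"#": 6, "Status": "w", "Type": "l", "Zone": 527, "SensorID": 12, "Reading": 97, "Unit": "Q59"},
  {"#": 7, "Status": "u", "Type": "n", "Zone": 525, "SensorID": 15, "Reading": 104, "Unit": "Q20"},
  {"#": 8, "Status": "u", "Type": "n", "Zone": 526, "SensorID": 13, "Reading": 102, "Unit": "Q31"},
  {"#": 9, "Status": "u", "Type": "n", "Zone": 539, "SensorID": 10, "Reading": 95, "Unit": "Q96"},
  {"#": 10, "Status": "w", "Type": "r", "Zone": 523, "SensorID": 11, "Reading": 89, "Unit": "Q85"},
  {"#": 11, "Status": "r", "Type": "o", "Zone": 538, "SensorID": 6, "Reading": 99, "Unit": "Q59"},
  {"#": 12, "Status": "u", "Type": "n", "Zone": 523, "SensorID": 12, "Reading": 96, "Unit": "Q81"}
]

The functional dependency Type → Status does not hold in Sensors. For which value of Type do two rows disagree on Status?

l

Type=p: rows 1, 2, 5 → Status = o, o, o ✓
Type=o: rows 3, 11 → Status = r, r ✓
Type=l: rows 4, 6 → Status takes values {x, w} — violation
Type=n: rows 7, 8, 9, 12 → Status = u, u, u, u ✓
Type=r: row 10 → Status = w ✓
The only Type value with inconsistent Status is Type=l.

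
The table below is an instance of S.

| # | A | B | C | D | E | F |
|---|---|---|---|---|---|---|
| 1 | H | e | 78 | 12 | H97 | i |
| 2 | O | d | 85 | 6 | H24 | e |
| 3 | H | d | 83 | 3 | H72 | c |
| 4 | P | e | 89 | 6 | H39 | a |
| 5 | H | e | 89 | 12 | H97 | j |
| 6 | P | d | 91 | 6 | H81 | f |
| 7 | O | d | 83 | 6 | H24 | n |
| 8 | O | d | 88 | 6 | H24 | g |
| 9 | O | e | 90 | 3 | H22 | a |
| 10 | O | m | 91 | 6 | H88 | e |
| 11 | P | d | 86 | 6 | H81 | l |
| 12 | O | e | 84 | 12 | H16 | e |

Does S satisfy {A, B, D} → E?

(A=H, B=e, D=12): rows 1, 5 → E = H97, H97 ✓
(A=O, B=d, D=6): rows 2, 7, 8 → E = H24, H24, H24 ✓
(A=H, B=d, D=3): row 3 → E = H72 ✓
(A=P, B=e, D=6): row 4 → E = H39 ✓
(A=P, B=d, D=6): rows 6, 11 → E = H81, H81 ✓
(A=O, B=e, D=3): row 9 → E = H22 ✓
(A=O, B=m, D=6): row 10 → E = H88 ✓
(A=O, B=e, D=12): row 12 → E = H16 ✓
Every {A, B, D} value is associated with a single E value, so {A, B, D} → E holds.

Yes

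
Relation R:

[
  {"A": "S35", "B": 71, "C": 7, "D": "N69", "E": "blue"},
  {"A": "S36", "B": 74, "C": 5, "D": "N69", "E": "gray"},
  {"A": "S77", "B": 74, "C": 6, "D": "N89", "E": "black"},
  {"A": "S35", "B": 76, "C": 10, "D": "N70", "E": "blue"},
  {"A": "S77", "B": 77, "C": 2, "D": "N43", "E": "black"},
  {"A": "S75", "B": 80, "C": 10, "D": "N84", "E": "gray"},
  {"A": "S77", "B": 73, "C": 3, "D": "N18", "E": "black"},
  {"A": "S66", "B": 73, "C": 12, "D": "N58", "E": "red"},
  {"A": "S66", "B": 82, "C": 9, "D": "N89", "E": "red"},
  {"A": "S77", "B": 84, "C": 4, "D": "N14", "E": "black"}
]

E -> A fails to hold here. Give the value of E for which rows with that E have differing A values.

E=blue: 2 rows → A = S35, S35 ✓
E=gray: 2 rows → A takes values {S36, S75} — violation
E=black: 4 rows → A = S77, S77, S77, S77 ✓
E=red: 2 rows → A = S66, S66 ✓
The only E value with inconsistent A is E=gray.

gray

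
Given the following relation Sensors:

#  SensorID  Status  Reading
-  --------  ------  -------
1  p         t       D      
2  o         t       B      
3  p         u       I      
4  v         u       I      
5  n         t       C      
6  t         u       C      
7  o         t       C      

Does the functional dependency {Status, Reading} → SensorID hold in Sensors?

No

(Status=t, Reading=D): row 1 → SensorID = p ✓
(Status=t, Reading=B): row 2 → SensorID = o ✓
(Status=u, Reading=I): rows 3, 4 → SensorID takes values {p, v} — violation
(Status=t, Reading=C): rows 5, 7 → SensorID takes values {n, o} — violation
(Status=u, Reading=C): row 6 → SensorID = t ✓
Two rows agree on {Status, Reading} but differ on SensorID, so {Status, Reading} → SensorID does not hold.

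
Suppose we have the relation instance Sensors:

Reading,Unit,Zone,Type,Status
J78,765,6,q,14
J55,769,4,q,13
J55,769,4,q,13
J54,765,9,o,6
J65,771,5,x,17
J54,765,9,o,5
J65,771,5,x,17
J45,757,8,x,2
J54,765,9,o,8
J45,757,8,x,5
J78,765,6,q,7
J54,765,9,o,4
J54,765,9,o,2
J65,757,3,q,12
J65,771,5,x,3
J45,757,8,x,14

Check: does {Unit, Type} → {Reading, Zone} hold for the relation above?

Yes

(Unit=765, Type=q): 2 rows → {Reading,Zone} = (J78, 6), (J78, 6) ✓
(Unit=769, Type=q): 2 rows → {Reading,Zone} = (J55, 4), (J55, 4) ✓
(Unit=765, Type=o): 5 rows → {Reading,Zone} = (J54, 9), (J54, 9), (J54, 9), (J54, 9), (J54, 9) ✓
(Unit=771, Type=x): 3 rows → {Reading,Zone} = (J65, 5), (J65, 5), (J65, 5) ✓
(Unit=757, Type=x): 3 rows → {Reading,Zone} = (J45, 8), (J45, 8), (J45, 8) ✓
(Unit=757, Type=q): 1 row → {Reading,Zone} = (J65, 3) ✓
Every {Unit, Type} value is associated with a single {Reading, Zone} value, so {Unit, Type} → {Reading, Zone} holds.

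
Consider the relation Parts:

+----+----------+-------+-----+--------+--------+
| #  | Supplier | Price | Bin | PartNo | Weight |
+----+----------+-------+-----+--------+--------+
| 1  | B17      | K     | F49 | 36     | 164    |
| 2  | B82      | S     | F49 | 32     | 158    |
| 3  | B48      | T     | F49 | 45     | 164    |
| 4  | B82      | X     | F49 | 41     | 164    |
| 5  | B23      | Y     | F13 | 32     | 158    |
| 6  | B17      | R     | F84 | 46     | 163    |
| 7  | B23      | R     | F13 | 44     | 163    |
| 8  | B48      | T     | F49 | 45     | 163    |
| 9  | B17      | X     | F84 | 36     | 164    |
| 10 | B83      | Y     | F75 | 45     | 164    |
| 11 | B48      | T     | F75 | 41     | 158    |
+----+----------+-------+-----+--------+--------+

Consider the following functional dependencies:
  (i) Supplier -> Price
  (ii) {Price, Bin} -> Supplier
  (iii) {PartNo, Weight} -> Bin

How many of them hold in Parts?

1

(i) Supplier -> Price: Supplier=B17: rows 1, 6, 9 → Price takes values {K, R, X} — violation; Supplier=B82: rows 2, 4 → Price takes values {S, X} — violation; Supplier=B23: rows 5, 7 → Price takes values {Y, R} — violation — fails.
(ii) {Price, Bin} -> Supplier: every LHS value maps to a single RHS value — holds.
(iii) {PartNo, Weight} -> Bin: (PartNo=36, Weight=164): rows 1, 9 → Bin takes values {F49, F84} — violation; (PartNo=32, Weight=158): rows 2, 5 → Bin takes values {F49, F13} — violation; (PartNo=45, Weight=164): rows 3, 10 → Bin takes values {F49, F75} — violation — fails.
1 of the 3 dependencies holds.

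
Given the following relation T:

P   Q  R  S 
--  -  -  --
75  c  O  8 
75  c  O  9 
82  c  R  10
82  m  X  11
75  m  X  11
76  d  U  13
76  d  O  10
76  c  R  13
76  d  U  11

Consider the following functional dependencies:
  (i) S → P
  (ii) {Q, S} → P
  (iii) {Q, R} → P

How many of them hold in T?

0

(i) S → P: S=10: 2 rows → P takes values {82, 76} — violation; S=11: 3 rows → P takes values {82, 75, 76} — violation — fails.
(ii) {Q, S} → P: (Q=m, S=11): 2 rows → P takes values {82, 75} — violation — fails.
(iii) {Q, R} → P: (Q=c, R=R): 2 rows → P takes values {82, 76} — violation; (Q=m, R=X): 2 rows → P takes values {82, 75} — violation — fails.
None of the 3 dependencies hold.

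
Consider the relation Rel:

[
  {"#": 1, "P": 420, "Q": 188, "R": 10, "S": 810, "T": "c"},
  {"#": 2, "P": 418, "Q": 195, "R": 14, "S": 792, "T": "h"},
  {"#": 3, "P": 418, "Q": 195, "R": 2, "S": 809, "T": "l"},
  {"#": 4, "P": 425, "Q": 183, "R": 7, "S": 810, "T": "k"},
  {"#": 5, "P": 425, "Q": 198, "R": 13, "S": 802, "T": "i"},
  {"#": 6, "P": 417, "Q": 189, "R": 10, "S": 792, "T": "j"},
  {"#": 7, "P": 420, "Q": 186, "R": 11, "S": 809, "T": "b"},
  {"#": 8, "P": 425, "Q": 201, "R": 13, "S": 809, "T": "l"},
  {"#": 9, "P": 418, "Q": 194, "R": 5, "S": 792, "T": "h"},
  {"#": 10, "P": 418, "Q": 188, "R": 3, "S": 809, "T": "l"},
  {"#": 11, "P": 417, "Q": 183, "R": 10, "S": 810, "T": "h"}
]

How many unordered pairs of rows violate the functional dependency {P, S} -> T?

(P=418, S=792): all 2 rows agree on T — 0 pairs.
(P=418, S=809): all 2 rows agree on T — 0 pairs.

0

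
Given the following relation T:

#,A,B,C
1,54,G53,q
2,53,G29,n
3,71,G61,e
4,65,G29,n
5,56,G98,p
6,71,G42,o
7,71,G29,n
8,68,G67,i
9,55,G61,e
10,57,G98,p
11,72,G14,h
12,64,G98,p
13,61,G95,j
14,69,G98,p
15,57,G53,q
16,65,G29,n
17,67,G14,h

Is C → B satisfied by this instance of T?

C=q: rows 1, 15 → B = G53, G53 ✓
C=n: rows 2, 4, 7, 16 → B = G29, G29, G29, G29 ✓
C=e: rows 3, 9 → B = G61, G61 ✓
C=p: rows 5, 10, 12, 14 → B = G98, G98, G98, G98 ✓
C=o: row 6 → B = G42 ✓
C=i: row 8 → B = G67 ✓
C=h: rows 11, 17 → B = G14, G14 ✓
C=j: row 13 → B = G95 ✓
Every C value is associated with a single B value, so C → B holds.

Yes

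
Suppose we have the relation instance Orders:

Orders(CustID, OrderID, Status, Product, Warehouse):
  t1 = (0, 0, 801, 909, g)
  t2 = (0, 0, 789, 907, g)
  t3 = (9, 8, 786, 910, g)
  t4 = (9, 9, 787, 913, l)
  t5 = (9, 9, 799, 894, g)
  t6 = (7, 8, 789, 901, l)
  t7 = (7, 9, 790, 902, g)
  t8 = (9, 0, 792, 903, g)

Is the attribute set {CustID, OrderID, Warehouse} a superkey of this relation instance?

Rows 1 and 2 have the same {CustID, OrderID, Warehouse} value (CustID=0, OrderID=0, Warehouse=g) but are distinct tuples, so {CustID, OrderID, Warehouse} does not determine every attribute — not a superkey.

No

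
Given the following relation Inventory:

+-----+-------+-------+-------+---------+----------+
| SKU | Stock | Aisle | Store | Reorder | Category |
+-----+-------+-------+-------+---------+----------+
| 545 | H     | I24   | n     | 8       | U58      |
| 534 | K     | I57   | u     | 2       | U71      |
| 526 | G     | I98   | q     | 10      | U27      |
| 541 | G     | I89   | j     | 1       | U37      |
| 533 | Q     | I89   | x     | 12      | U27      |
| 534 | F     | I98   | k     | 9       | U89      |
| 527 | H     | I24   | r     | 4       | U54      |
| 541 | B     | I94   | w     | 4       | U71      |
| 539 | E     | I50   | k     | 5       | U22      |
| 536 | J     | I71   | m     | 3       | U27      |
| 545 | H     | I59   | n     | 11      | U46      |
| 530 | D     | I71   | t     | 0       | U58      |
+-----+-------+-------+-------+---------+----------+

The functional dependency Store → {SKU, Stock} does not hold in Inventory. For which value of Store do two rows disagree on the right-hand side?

k

Store=n: 2 rows → {SKU,Stock} = (545, H), (545, H) ✓
Store=u: 1 row → {SKU,Stock} = (534, K) ✓
Store=q: 1 row → {SKU,Stock} = (526, G) ✓
Store=j: 1 row → {SKU,Stock} = (541, G) ✓
Store=x: 1 row → {SKU,Stock} = (533, Q) ✓
Store=k: 2 rows → {SKU,Stock} takes values {(534, F), (539, E)} — violation
Store=r: 1 row → {SKU,Stock} = (527, H) ✓
Store=w: 1 row → {SKU,Stock} = (541, B) ✓
Store=m: 1 row → {SKU,Stock} = (536, J) ✓
Store=t: 1 row → {SKU,Stock} = (530, D) ✓
The only Store value with inconsistent RHS is Store=k.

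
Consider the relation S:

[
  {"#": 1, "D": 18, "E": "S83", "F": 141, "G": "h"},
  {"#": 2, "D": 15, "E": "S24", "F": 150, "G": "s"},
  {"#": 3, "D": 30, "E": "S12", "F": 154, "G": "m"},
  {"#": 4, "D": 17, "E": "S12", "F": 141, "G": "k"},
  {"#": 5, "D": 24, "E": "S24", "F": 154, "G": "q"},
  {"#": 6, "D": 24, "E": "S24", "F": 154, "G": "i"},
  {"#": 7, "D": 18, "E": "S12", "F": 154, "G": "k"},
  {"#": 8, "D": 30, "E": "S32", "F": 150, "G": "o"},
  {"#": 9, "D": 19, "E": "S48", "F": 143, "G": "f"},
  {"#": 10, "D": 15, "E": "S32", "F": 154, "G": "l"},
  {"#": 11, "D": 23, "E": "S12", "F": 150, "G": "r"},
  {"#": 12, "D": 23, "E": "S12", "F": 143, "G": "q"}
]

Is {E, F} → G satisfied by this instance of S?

No

(E=S83, F=141): row 1 → G = h ✓
(E=S24, F=150): row 2 → G = s ✓
(E=S12, F=154): rows 3, 7 → G takes values {m, k} — violation
(E=S12, F=141): row 4 → G = k ✓
(E=S24, F=154): rows 5, 6 → G takes values {q, i} — violation
(E=S32, F=150): row 8 → G = o ✓
(E=S48, F=143): row 9 → G = f ✓
(E=S32, F=154): row 10 → G = l ✓
(E=S12, F=150): row 11 → G = r ✓
(E=S12, F=143): row 12 → G = q ✓
Two rows agree on {E, F} but differ on G, so {E, F} → G does not hold.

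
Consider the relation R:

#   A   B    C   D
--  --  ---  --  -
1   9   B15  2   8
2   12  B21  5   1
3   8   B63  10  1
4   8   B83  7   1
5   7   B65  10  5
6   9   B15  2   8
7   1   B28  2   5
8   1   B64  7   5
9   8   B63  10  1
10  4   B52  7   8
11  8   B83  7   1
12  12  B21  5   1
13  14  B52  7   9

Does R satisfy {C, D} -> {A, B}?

(C=2, D=8): rows 1, 6 → {A,B} = (9, B15), (9, B15) ✓
(C=5, D=1): rows 2, 12 → {A,B} = (12, B21), (12, B21) ✓
(C=10, D=1): rows 3, 9 → {A,B} = (8, B63), (8, B63) ✓
(C=7, D=1): rows 4, 11 → {A,B} = (8, B83), (8, B83) ✓
(C=10, D=5): row 5 → {A,B} = (7, B65) ✓
(C=2, D=5): row 7 → {A,B} = (1, B28) ✓
(C=7, D=5): row 8 → {A,B} = (1, B64) ✓
(C=7, D=8): row 10 → {A,B} = (4, B52) ✓
(C=7, D=9): row 13 → {A,B} = (14, B52) ✓
Every {C, D} value is associated with a single {A, B} value, so {C, D} -> {A, B} holds.

Yes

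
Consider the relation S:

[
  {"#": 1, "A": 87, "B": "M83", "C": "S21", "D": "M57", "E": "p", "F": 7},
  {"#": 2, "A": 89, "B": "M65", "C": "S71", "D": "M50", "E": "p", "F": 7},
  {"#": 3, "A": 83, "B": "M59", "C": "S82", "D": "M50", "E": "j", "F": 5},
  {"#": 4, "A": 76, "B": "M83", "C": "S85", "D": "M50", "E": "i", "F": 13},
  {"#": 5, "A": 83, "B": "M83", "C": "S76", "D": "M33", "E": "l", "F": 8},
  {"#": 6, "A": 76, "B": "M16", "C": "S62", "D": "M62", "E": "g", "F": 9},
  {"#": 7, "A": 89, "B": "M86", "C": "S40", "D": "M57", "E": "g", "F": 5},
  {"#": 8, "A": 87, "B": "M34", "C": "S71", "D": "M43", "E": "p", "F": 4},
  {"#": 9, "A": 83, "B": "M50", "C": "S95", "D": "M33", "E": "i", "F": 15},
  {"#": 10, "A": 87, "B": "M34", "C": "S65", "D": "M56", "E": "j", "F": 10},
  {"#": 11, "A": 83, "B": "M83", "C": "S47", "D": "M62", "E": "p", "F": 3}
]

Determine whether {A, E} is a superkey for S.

No

Rows 1 and 8 have the same {A, E} value (A=87, E=p) but are distinct tuples, so {A, E} does not determine every attribute — not a superkey.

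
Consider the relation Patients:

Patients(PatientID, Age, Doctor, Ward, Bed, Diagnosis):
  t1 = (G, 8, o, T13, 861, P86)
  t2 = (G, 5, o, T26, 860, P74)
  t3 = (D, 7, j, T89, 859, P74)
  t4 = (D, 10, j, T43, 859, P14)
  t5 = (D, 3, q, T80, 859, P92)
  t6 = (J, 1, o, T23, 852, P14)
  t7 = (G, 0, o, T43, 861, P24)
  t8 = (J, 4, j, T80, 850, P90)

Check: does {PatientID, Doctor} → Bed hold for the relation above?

(PatientID=G, Doctor=o): rows 1, 2, 7 → Bed takes values {861, 860} — violation
(PatientID=D, Doctor=j): rows 3, 4 → Bed = 859, 859 ✓
(PatientID=D, Doctor=q): row 5 → Bed = 859 ✓
(PatientID=J, Doctor=o): row 6 → Bed = 852 ✓
(PatientID=J, Doctor=j): row 8 → Bed = 850 ✓
Two rows agree on {PatientID, Doctor} but differ on Bed, so {PatientID, Doctor} → Bed does not hold.

No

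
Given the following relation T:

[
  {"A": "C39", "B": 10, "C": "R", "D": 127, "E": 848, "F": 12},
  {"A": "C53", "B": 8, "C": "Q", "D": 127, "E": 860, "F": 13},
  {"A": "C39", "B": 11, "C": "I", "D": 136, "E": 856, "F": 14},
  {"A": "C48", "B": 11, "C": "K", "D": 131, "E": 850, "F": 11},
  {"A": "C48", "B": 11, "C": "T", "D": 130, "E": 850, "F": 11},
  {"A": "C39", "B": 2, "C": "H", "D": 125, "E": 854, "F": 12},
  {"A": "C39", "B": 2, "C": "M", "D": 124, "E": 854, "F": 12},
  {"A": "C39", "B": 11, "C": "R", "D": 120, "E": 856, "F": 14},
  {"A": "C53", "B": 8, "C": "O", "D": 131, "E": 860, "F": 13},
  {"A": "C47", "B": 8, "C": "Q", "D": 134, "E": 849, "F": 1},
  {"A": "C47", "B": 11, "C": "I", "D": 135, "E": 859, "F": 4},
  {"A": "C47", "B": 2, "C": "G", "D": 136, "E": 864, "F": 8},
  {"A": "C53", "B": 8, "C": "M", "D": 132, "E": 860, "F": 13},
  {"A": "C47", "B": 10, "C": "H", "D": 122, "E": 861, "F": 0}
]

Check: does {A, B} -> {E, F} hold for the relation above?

Yes

(A=C39, B=10): 1 row → {E,F} = (848, 12) ✓
(A=C53, B=8): 3 rows → {E,F} = (860, 13), (860, 13), (860, 13) ✓
(A=C39, B=11): 2 rows → {E,F} = (856, 14), (856, 14) ✓
(A=C48, B=11): 2 rows → {E,F} = (850, 11), (850, 11) ✓
(A=C39, B=2): 2 rows → {E,F} = (854, 12), (854, 12) ✓
(A=C47, B=8): 1 row → {E,F} = (849, 1) ✓
(A=C47, B=11): 1 row → {E,F} = (859, 4) ✓
(A=C47, B=2): 1 row → {E,F} = (864, 8) ✓
(A=C47, B=10): 1 row → {E,F} = (861, 0) ✓
Every {A, B} value is associated with a single {E, F} value, so {A, B} -> {E, F} holds.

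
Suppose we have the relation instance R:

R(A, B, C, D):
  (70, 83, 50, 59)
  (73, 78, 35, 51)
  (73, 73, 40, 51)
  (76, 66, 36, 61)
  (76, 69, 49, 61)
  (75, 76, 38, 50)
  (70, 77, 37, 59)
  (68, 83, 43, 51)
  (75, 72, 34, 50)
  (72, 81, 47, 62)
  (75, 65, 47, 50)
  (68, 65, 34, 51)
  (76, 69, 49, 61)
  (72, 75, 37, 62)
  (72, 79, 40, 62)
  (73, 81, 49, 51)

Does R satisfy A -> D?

A=70: 2 rows → D = 59, 59 ✓
A=73: 3 rows → D = 51, 51, 51 ✓
A=76: 3 rows → D = 61, 61, 61 ✓
A=75: 3 rows → D = 50, 50, 50 ✓
A=68: 2 rows → D = 51, 51 ✓
A=72: 3 rows → D = 62, 62, 62 ✓
Every A value is associated with a single D value, so A -> D holds.

Yes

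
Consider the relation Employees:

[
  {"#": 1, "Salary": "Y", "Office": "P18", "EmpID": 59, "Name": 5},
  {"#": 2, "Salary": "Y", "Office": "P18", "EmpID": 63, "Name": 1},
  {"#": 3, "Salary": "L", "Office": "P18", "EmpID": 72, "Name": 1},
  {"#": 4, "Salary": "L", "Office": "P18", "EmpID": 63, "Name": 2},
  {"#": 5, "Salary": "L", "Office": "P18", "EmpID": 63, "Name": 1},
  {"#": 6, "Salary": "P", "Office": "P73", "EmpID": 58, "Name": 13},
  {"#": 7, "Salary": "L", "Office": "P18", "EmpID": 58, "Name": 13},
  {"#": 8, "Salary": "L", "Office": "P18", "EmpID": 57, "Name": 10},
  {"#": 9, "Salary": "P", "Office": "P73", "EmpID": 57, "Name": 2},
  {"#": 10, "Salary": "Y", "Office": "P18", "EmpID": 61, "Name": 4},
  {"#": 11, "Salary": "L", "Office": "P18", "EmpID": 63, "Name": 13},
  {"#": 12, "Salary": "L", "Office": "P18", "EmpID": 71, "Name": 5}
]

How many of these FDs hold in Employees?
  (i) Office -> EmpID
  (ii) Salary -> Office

1

(i) Office -> EmpID: Office=P18: rows 1, 2, 3, 4, 5, 7, 8, 10, 11, 12 → EmpID takes values {59, 63, 72, 58, 57, 61, 71} — violation; Office=P73: rows 6, 9 → EmpID takes values {58, 57} — violation — fails.
(ii) Salary -> Office: every LHS value maps to a single RHS value — holds.
1 of the 2 dependencies holds.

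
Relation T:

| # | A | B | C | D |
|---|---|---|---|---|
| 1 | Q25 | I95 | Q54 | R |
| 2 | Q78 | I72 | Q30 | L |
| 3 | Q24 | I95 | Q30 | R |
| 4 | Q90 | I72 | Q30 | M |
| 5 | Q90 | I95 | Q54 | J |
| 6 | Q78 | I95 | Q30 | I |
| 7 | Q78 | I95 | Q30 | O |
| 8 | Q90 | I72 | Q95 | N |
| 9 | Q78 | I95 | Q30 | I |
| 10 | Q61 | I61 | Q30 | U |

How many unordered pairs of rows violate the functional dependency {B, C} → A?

5

(B=I95, C=Q54): violating pairs (1,5) — 1 pair.
(B=I72, C=Q30): violating pairs (2,4) — 1 pair.
(B=I95, C=Q30): violating pairs (3,6), (3,7), (3,9) — 3 pairs.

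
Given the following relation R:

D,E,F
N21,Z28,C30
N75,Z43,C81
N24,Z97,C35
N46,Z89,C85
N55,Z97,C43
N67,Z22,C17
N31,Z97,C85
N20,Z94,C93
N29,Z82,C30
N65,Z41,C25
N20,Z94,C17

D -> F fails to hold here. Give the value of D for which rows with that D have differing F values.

N20

D=N21: 1 row → F = C30 ✓
D=N75: 1 row → F = C81 ✓
D=N24: 1 row → F = C35 ✓
D=N46: 1 row → F = C85 ✓
D=N55: 1 row → F = C43 ✓
D=N67: 1 row → F = C17 ✓
D=N31: 1 row → F = C85 ✓
D=N20: 2 rows → F takes values {C93, C17} — violation
D=N29: 1 row → F = C30 ✓
D=N65: 1 row → F = C25 ✓
The only D value with inconsistent F is D=N20.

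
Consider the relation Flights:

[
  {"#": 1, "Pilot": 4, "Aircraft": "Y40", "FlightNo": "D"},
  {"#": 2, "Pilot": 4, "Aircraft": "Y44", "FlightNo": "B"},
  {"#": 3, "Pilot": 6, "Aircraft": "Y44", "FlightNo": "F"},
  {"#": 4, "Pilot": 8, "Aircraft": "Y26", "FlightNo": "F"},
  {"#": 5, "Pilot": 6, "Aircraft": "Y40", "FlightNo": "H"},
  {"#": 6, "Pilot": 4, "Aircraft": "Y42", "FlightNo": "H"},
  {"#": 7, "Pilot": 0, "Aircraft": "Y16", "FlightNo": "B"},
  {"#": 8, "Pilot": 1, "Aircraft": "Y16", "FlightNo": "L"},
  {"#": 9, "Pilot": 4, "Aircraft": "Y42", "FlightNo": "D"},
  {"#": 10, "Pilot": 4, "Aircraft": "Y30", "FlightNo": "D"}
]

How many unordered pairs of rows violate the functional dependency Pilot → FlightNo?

8

Pilot=4: violating pairs (1,2), (1,6), (2,6), (2,9), (2,10), (6,9), (6,10) — 7 pairs.
Pilot=6: violating pairs (3,5) — 1 pair.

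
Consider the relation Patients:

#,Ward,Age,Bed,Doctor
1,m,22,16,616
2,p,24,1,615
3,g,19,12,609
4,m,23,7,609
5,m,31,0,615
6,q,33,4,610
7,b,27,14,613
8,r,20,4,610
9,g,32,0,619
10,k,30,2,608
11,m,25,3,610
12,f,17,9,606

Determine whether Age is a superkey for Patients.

All 12 rows have distinct Age values, so Age → (all attributes) holds and Age is a superkey.

Yes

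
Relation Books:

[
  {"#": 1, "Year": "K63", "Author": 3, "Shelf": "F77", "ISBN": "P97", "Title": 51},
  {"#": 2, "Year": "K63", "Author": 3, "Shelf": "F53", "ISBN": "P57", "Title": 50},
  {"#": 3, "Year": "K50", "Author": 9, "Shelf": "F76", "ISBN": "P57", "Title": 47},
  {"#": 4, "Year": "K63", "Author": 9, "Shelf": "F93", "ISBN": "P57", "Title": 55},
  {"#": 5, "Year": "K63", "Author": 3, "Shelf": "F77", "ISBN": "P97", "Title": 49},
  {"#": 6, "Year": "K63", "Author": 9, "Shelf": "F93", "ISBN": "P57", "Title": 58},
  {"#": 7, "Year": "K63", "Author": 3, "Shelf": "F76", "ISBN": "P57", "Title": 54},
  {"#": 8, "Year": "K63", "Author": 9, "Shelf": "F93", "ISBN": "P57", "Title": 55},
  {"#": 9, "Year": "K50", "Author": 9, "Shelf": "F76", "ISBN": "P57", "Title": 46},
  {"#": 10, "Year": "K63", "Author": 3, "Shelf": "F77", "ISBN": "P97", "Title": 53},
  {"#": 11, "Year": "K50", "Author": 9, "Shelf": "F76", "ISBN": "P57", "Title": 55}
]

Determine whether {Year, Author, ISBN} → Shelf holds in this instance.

(Year=K63, Author=3, ISBN=P97): rows 1, 5, 10 → Shelf = F77, F77, F77 ✓
(Year=K63, Author=3, ISBN=P57): rows 2, 7 → Shelf takes values {F53, F76} — violation
(Year=K50, Author=9, ISBN=P57): rows 3, 9, 11 → Shelf = F76, F76, F76 ✓
(Year=K63, Author=9, ISBN=P57): rows 4, 6, 8 → Shelf = F93, F93, F93 ✓
Two rows agree on {Year, Author, ISBN} but differ on Shelf, so {Year, Author, ISBN} → Shelf does not hold.

No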